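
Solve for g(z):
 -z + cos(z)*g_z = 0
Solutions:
 g(z) = C1 + Integral(z/cos(z), z)


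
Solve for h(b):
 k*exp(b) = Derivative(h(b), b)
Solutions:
 h(b) = C1 + k*exp(b)


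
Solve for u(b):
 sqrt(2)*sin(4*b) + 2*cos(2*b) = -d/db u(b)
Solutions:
 u(b) = C1 - sin(2*b) + sqrt(2)*cos(4*b)/4


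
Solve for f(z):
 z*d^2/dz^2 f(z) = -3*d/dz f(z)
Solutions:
 f(z) = C1 + C2/z^2


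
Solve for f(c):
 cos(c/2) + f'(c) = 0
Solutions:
 f(c) = C1 - 2*sin(c/2)


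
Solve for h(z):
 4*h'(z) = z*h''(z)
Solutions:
 h(z) = C1 + C2*z^5


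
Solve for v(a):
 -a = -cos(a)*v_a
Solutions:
 v(a) = C1 + Integral(a/cos(a), a)


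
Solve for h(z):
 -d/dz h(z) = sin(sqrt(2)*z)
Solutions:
 h(z) = C1 + sqrt(2)*cos(sqrt(2)*z)/2


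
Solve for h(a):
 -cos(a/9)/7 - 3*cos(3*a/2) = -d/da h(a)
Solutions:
 h(a) = C1 + 9*sin(a/9)/7 + 2*sin(3*a/2)


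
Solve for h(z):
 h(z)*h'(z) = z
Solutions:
 h(z) = -sqrt(C1 + z^2)
 h(z) = sqrt(C1 + z^2)


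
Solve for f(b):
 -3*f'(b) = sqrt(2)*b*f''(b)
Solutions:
 f(b) = C1 + C2*b^(1 - 3*sqrt(2)/2)


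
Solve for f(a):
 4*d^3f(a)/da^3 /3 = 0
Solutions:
 f(a) = C1 + C2*a + C3*a^2


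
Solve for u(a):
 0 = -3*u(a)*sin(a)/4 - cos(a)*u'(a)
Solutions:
 u(a) = C1*cos(a)^(3/4)


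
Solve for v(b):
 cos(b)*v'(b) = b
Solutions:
 v(b) = C1 + Integral(b/cos(b), b)


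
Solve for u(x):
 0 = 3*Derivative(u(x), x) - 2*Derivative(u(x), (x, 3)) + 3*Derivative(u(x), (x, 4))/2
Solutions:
 u(x) = C1 + C2*exp(x*(16/(sqrt(601) + 665/27)^(1/3) + 24 + 9*(sqrt(601) + 665/27)^(1/3))/54)*sin(sqrt(3)*x*(-9*(sqrt(601) + 665/27)^(1/3) + 16/(sqrt(601) + 665/27)^(1/3))/54) + C3*exp(x*(16/(sqrt(601) + 665/27)^(1/3) + 24 + 9*(sqrt(601) + 665/27)^(1/3))/54)*cos(sqrt(3)*x*(-9*(sqrt(601) + 665/27)^(1/3) + 16/(sqrt(601) + 665/27)^(1/3))/54) + C4*exp(x*(-9*(sqrt(601) + 665/27)^(1/3) - 16/(sqrt(601) + 665/27)^(1/3) + 12)/27)


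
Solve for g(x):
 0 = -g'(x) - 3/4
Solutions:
 g(x) = C1 - 3*x/4


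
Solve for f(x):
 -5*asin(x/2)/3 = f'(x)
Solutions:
 f(x) = C1 - 5*x*asin(x/2)/3 - 5*sqrt(4 - x^2)/3


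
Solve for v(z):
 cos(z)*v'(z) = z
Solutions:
 v(z) = C1 + Integral(z/cos(z), z)


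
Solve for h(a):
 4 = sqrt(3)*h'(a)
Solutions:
 h(a) = C1 + 4*sqrt(3)*a/3


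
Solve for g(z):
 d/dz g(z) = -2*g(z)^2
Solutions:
 g(z) = 1/(C1 + 2*z)


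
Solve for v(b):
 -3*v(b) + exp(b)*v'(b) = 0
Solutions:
 v(b) = C1*exp(-3*exp(-b))


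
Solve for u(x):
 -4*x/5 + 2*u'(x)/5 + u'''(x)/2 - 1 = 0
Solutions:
 u(x) = C1 + C2*sin(2*sqrt(5)*x/5) + C3*cos(2*sqrt(5)*x/5) + x^2 + 5*x/2


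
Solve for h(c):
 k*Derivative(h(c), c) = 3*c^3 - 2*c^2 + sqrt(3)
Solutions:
 h(c) = C1 + 3*c^4/(4*k) - 2*c^3/(3*k) + sqrt(3)*c/k


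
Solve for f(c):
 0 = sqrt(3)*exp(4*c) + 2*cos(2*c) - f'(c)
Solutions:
 f(c) = C1 + sqrt(3)*exp(4*c)/4 + sin(2*c)


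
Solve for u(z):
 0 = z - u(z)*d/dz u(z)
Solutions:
 u(z) = -sqrt(C1 + z^2)
 u(z) = sqrt(C1 + z^2)


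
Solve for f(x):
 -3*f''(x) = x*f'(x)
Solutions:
 f(x) = C1 + C2*erf(sqrt(6)*x/6)


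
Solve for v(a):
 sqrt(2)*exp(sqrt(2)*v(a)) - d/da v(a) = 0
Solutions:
 v(a) = sqrt(2)*(2*log(-1/(C1 + sqrt(2)*a)) - log(2))/4


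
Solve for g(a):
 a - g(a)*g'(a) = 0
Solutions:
 g(a) = -sqrt(C1 + a^2)
 g(a) = sqrt(C1 + a^2)


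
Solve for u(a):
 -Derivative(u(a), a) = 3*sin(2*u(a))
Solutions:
 u(a) = pi - acos((-C1 - exp(12*a))/(C1 - exp(12*a)))/2
 u(a) = acos((-C1 - exp(12*a))/(C1 - exp(12*a)))/2


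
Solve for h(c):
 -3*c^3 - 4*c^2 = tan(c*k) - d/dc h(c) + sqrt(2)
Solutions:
 h(c) = C1 + 3*c^4/4 + 4*c^3/3 + sqrt(2)*c + Piecewise((-log(cos(c*k))/k, Ne(k, 0)), (0, True))


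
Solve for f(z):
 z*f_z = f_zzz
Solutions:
 f(z) = C1 + Integral(C2*airyai(z) + C3*airybi(z), z)


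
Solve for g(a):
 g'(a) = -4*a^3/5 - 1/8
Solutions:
 g(a) = C1 - a^4/5 - a/8


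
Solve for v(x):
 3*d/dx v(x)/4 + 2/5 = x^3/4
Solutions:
 v(x) = C1 + x^4/12 - 8*x/15


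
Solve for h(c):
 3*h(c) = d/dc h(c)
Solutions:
 h(c) = C1*exp(3*c)


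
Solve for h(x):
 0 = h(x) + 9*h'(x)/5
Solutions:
 h(x) = C1*exp(-5*x/9)


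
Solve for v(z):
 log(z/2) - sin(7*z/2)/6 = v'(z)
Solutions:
 v(z) = C1 + z*log(z) - z - z*log(2) + cos(7*z/2)/21


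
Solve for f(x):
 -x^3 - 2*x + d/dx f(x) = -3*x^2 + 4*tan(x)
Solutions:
 f(x) = C1 + x^4/4 - x^3 + x^2 - 4*log(cos(x))


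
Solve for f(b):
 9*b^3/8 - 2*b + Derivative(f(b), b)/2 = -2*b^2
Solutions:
 f(b) = C1 - 9*b^4/16 - 4*b^3/3 + 2*b^2


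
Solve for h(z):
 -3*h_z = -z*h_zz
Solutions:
 h(z) = C1 + C2*z^4


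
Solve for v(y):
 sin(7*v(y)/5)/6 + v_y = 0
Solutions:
 y/6 + 5*log(cos(7*v(y)/5) - 1)/14 - 5*log(cos(7*v(y)/5) + 1)/14 = C1


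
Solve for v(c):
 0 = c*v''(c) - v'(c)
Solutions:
 v(c) = C1 + C2*c^2


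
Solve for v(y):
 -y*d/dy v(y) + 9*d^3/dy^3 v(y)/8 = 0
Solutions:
 v(y) = C1 + Integral(C2*airyai(2*3^(1/3)*y/3) + C3*airybi(2*3^(1/3)*y/3), y)


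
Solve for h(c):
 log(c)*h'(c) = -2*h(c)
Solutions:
 h(c) = C1*exp(-2*li(c))


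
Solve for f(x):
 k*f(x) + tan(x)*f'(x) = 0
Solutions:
 f(x) = C1*exp(-k*log(sin(x)))


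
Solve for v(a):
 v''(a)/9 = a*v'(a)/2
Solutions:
 v(a) = C1 + C2*erfi(3*a/2)


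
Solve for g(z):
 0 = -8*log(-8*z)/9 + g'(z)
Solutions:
 g(z) = C1 + 8*z*log(-z)/9 + 8*z*(-1 + 3*log(2))/9


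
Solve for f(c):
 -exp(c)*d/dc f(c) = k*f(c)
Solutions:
 f(c) = C1*exp(k*exp(-c))


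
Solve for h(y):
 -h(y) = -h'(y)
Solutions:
 h(y) = C1*exp(y)


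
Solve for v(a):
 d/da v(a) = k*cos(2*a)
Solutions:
 v(a) = C1 + k*sin(2*a)/2


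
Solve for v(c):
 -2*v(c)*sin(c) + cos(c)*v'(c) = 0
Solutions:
 v(c) = C1/cos(c)^2


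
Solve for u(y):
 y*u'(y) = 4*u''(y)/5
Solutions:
 u(y) = C1 + C2*erfi(sqrt(10)*y/4)


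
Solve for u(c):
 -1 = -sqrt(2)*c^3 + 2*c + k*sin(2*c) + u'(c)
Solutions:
 u(c) = C1 + sqrt(2)*c^4/4 - c^2 - c + k*cos(2*c)/2


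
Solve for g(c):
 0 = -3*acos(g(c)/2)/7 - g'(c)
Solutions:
 Integral(1/acos(_y/2), (_y, g(c))) = C1 - 3*c/7


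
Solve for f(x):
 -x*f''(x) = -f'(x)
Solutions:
 f(x) = C1 + C2*x^2


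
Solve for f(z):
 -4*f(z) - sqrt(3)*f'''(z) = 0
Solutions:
 f(z) = C3*exp(-2^(2/3)*3^(5/6)*z/3) + (C1*sin(2^(2/3)*3^(1/3)*z/2) + C2*cos(2^(2/3)*3^(1/3)*z/2))*exp(2^(2/3)*3^(5/6)*z/6)


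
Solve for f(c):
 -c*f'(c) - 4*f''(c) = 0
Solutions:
 f(c) = C1 + C2*erf(sqrt(2)*c/4)


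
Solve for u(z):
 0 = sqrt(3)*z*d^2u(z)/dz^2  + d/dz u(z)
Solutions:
 u(z) = C1 + C2*z^(1 - sqrt(3)/3)


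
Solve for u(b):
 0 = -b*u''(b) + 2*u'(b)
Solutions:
 u(b) = C1 + C2*b^3


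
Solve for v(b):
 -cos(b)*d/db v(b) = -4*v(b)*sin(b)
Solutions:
 v(b) = C1/cos(b)^4


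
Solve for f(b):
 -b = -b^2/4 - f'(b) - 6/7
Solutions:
 f(b) = C1 - b^3/12 + b^2/2 - 6*b/7


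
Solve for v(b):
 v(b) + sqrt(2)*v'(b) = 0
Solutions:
 v(b) = C1*exp(-sqrt(2)*b/2)


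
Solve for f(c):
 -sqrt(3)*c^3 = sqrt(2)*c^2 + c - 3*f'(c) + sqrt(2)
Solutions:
 f(c) = C1 + sqrt(3)*c^4/12 + sqrt(2)*c^3/9 + c^2/6 + sqrt(2)*c/3


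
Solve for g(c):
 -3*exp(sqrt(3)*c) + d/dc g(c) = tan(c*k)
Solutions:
 g(c) = C1 + Piecewise((-log(cos(c*k))/k, Ne(k, 0)), (0, True)) + sqrt(3)*exp(sqrt(3)*c)


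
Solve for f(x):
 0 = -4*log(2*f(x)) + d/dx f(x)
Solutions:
 -Integral(1/(log(_y) + log(2)), (_y, f(x)))/4 = C1 - x


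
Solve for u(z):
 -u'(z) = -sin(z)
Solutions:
 u(z) = C1 - cos(z)


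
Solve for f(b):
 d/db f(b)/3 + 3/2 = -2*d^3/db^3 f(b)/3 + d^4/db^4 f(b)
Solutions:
 f(b) = C1 + C4*exp(b) - 9*b/2 + (C2*sin(sqrt(11)*b/6) + C3*cos(sqrt(11)*b/6))*exp(-b/6)


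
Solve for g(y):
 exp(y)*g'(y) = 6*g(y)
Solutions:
 g(y) = C1*exp(-6*exp(-y))


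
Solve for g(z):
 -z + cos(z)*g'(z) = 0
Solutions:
 g(z) = C1 + Integral(z/cos(z), z)


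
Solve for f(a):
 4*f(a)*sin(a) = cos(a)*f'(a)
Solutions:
 f(a) = C1/cos(a)^4


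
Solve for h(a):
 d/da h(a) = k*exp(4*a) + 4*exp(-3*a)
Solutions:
 h(a) = C1 + k*exp(4*a)/4 - 4*exp(-3*a)/3


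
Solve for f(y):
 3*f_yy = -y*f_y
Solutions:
 f(y) = C1 + C2*erf(sqrt(6)*y/6)


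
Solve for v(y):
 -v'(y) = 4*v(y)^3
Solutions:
 v(y) = -sqrt(2)*sqrt(-1/(C1 - 4*y))/2
 v(y) = sqrt(2)*sqrt(-1/(C1 - 4*y))/2


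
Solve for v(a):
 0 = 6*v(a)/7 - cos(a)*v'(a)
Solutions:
 v(a) = C1*(sin(a) + 1)^(3/7)/(sin(a) - 1)^(3/7)


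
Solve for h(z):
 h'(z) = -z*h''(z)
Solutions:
 h(z) = C1 + C2*log(z)


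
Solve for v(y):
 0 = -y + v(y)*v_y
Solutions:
 v(y) = -sqrt(C1 + y^2)
 v(y) = sqrt(C1 + y^2)


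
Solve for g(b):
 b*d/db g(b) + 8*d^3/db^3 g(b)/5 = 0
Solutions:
 g(b) = C1 + Integral(C2*airyai(-5^(1/3)*b/2) + C3*airybi(-5^(1/3)*b/2), b)


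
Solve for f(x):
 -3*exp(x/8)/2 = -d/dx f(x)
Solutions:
 f(x) = C1 + 12*exp(x/8)


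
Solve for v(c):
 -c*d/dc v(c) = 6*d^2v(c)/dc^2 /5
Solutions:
 v(c) = C1 + C2*erf(sqrt(15)*c/6)


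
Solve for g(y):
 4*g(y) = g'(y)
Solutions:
 g(y) = C1*exp(4*y)


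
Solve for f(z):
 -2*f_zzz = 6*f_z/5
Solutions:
 f(z) = C1 + C2*sin(sqrt(15)*z/5) + C3*cos(sqrt(15)*z/5)


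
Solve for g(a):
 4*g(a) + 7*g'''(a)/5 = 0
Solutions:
 g(a) = C3*exp(-20^(1/3)*7^(2/3)*a/7) + (C1*sin(20^(1/3)*sqrt(3)*7^(2/3)*a/14) + C2*cos(20^(1/3)*sqrt(3)*7^(2/3)*a/14))*exp(20^(1/3)*7^(2/3)*a/14)


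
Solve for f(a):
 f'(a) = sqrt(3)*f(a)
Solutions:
 f(a) = C1*exp(sqrt(3)*a)


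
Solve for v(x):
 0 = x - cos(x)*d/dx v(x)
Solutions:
 v(x) = C1 + Integral(x/cos(x), x)


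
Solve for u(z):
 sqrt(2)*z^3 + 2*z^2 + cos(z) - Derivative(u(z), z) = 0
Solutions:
 u(z) = C1 + sqrt(2)*z^4/4 + 2*z^3/3 + sin(z)


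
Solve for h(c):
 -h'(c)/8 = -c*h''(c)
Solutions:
 h(c) = C1 + C2*c^(9/8)


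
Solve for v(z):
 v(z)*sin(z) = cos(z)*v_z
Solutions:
 v(z) = C1/cos(z)


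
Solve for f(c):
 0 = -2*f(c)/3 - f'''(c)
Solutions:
 f(c) = C3*exp(-2^(1/3)*3^(2/3)*c/3) + (C1*sin(2^(1/3)*3^(1/6)*c/2) + C2*cos(2^(1/3)*3^(1/6)*c/2))*exp(2^(1/3)*3^(2/3)*c/6)


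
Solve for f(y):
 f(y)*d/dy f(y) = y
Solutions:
 f(y) = -sqrt(C1 + y^2)
 f(y) = sqrt(C1 + y^2)


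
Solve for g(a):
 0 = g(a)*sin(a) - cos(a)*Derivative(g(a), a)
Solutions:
 g(a) = C1/cos(a)


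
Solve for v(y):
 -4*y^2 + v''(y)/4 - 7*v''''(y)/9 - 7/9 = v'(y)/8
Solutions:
 v(y) = C1 + C2*exp(y*(2*3^(2/3)*98^(1/3)/(sqrt(357) + 21)^(1/3) + 84^(1/3)*(sqrt(357) + 21)^(1/3))/56)*sin(3^(1/6)*y*(-28^(1/3)*3^(2/3)*(sqrt(357) + 21)^(1/3) + 6*98^(1/3)/(sqrt(357) + 21)^(1/3))/56) + C3*exp(y*(2*3^(2/3)*98^(1/3)/(sqrt(357) + 21)^(1/3) + 84^(1/3)*(sqrt(357) + 21)^(1/3))/56)*cos(3^(1/6)*y*(-28^(1/3)*3^(2/3)*(sqrt(357) + 21)^(1/3) + 6*98^(1/3)/(sqrt(357) + 21)^(1/3))/56) + C4*exp(-y*(2*3^(2/3)*98^(1/3)/(sqrt(357) + 21)^(1/3) + 84^(1/3)*(sqrt(357) + 21)^(1/3))/28) - 32*y^3/3 - 64*y^2 - 2360*y/9


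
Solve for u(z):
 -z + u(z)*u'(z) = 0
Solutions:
 u(z) = -sqrt(C1 + z^2)
 u(z) = sqrt(C1 + z^2)


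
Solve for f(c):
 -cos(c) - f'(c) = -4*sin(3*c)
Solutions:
 f(c) = C1 - sin(c) - 4*cos(3*c)/3


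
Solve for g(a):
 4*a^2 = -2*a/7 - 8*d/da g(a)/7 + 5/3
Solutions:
 g(a) = C1 - 7*a^3/6 - a^2/8 + 35*a/24


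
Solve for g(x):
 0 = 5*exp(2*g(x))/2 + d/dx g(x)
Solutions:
 g(x) = log(-1/(C1 - 5*x))/2
 g(x) = log(-sqrt(1/(C1 + 5*x)))


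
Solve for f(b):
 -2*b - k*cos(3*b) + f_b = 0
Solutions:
 f(b) = C1 + b^2 + k*sin(3*b)/3


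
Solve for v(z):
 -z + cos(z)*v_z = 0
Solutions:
 v(z) = C1 + Integral(z/cos(z), z)


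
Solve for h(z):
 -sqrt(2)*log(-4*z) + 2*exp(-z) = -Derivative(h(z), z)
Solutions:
 h(z) = C1 + sqrt(2)*z*log(-z) + sqrt(2)*z*(-1 + 2*log(2)) + 2*exp(-z)


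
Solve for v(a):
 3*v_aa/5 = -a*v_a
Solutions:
 v(a) = C1 + C2*erf(sqrt(30)*a/6)


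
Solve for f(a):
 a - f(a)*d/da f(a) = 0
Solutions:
 f(a) = -sqrt(C1 + a^2)
 f(a) = sqrt(C1 + a^2)


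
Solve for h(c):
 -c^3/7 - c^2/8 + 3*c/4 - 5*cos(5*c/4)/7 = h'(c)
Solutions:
 h(c) = C1 - c^4/28 - c^3/24 + 3*c^2/8 - 4*sin(5*c/4)/7


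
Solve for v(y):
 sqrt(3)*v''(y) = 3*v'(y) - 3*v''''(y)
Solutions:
 v(y) = C1 + C2*exp(-2^(1/3)*y*(-2*sqrt(3)/(27 + sqrt(3)*sqrt(4*sqrt(3) + 243))^(1/3) + 2^(1/3)*(27 + sqrt(3)*sqrt(4*sqrt(3) + 243))^(1/3))/12)*sin(2^(1/3)*y*(6/(27 + sqrt(3)*sqrt(4*sqrt(3) + 243))^(1/3) + 2^(1/3)*sqrt(3)*(27 + sqrt(3)*sqrt(4*sqrt(3) + 243))^(1/3))/12) + C3*exp(-2^(1/3)*y*(-2*sqrt(3)/(27 + sqrt(3)*sqrt(4*sqrt(3) + 243))^(1/3) + 2^(1/3)*(27 + sqrt(3)*sqrt(4*sqrt(3) + 243))^(1/3))/12)*cos(2^(1/3)*y*(6/(27 + sqrt(3)*sqrt(4*sqrt(3) + 243))^(1/3) + 2^(1/3)*sqrt(3)*(27 + sqrt(3)*sqrt(4*sqrt(3) + 243))^(1/3))/12) + C4*exp(2^(1/3)*y*(-2*sqrt(3)/(27 + sqrt(3)*sqrt(4*sqrt(3) + 243))^(1/3) + 2^(1/3)*(27 + sqrt(3)*sqrt(4*sqrt(3) + 243))^(1/3))/6)


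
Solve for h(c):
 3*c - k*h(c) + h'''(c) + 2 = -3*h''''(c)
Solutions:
 h(c) = C1*exp(c*Piecewise((-sqrt(1/36 - k^(1/3)/3)/2 - sqrt(k^(1/3)/3 + 1/18 + 1/(108*sqrt(1/36 - k^(1/3)/3)))/2 - 1/12, Eq(k, 0)), (-sqrt(-2*k/(9*(-k/432 + sqrt(k^3/729 + k^2/186624))^(1/3)) + 2*(-k/432 + sqrt(k^3/729 + k^2/186624))^(1/3) + 1/36)/2 - sqrt(2*k/(9*(-k/432 + sqrt(k^3/729 + k^2/186624))^(1/3)) - 2*(-k/432 + sqrt(k^3/729 + k^2/186624))^(1/3) + 1/18 + 1/(108*sqrt(-2*k/(9*(-k/432 + sqrt(k^3/729 + k^2/186624))^(1/3)) + 2*(-k/432 + sqrt(k^3/729 + k^2/186624))^(1/3) + 1/36)))/2 - 1/12, True))) + C2*exp(c*Piecewise((-sqrt(1/36 - k^(1/3)/3)/2 + sqrt(k^(1/3)/3 + 1/18 + 1/(108*sqrt(1/36 - k^(1/3)/3)))/2 - 1/12, Eq(k, 0)), (-sqrt(-2*k/(9*(-k/432 + sqrt(k^3/729 + k^2/186624))^(1/3)) + 2*(-k/432 + sqrt(k^3/729 + k^2/186624))^(1/3) + 1/36)/2 + sqrt(2*k/(9*(-k/432 + sqrt(k^3/729 + k^2/186624))^(1/3)) - 2*(-k/432 + sqrt(k^3/729 + k^2/186624))^(1/3) + 1/18 + 1/(108*sqrt(-2*k/(9*(-k/432 + sqrt(k^3/729 + k^2/186624))^(1/3)) + 2*(-k/432 + sqrt(k^3/729 + k^2/186624))^(1/3) + 1/36)))/2 - 1/12, True))) + C3*exp(c*Piecewise((sqrt(1/36 - k^(1/3)/3)/2 - sqrt(k^(1/3)/3 + 1/18 - 1/(108*sqrt(1/36 - k^(1/3)/3)))/2 - 1/12, Eq(k, 0)), (sqrt(-2*k/(9*(-k/432 + sqrt(k^3/729 + k^2/186624))^(1/3)) + 2*(-k/432 + sqrt(k^3/729 + k^2/186624))^(1/3) + 1/36)/2 - sqrt(2*k/(9*(-k/432 + sqrt(k^3/729 + k^2/186624))^(1/3)) - 2*(-k/432 + sqrt(k^3/729 + k^2/186624))^(1/3) + 1/18 - 1/(108*sqrt(-2*k/(9*(-k/432 + sqrt(k^3/729 + k^2/186624))^(1/3)) + 2*(-k/432 + sqrt(k^3/729 + k^2/186624))^(1/3) + 1/36)))/2 - 1/12, True))) + C4*exp(c*Piecewise((sqrt(1/36 - k^(1/3)/3)/2 + sqrt(k^(1/3)/3 + 1/18 - 1/(108*sqrt(1/36 - k^(1/3)/3)))/2 - 1/12, Eq(k, 0)), (sqrt(-2*k/(9*(-k/432 + sqrt(k^3/729 + k^2/186624))^(1/3)) + 2*(-k/432 + sqrt(k^3/729 + k^2/186624))^(1/3) + 1/36)/2 + sqrt(2*k/(9*(-k/432 + sqrt(k^3/729 + k^2/186624))^(1/3)) - 2*(-k/432 + sqrt(k^3/729 + k^2/186624))^(1/3) + 1/18 - 1/(108*sqrt(-2*k/(9*(-k/432 + sqrt(k^3/729 + k^2/186624))^(1/3)) + 2*(-k/432 + sqrt(k^3/729 + k^2/186624))^(1/3) + 1/36)))/2 - 1/12, True))) + 3*c/k + 2/k


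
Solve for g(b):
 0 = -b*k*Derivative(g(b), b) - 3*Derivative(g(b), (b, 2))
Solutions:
 g(b) = Piecewise((-sqrt(6)*sqrt(pi)*C1*erf(sqrt(6)*b*sqrt(k)/6)/(2*sqrt(k)) - C2, (k > 0) | (k < 0)), (-C1*b - C2, True))


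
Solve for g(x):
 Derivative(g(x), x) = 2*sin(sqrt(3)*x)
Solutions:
 g(x) = C1 - 2*sqrt(3)*cos(sqrt(3)*x)/3


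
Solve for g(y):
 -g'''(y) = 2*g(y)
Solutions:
 g(y) = C3*exp(-2^(1/3)*y) + (C1*sin(2^(1/3)*sqrt(3)*y/2) + C2*cos(2^(1/3)*sqrt(3)*y/2))*exp(2^(1/3)*y/2)


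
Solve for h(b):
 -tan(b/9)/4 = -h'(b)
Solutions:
 h(b) = C1 - 9*log(cos(b/9))/4


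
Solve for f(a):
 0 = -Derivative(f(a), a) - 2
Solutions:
 f(a) = C1 - 2*a


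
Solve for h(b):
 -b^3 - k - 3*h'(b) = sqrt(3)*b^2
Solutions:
 h(b) = C1 - b^4/12 - sqrt(3)*b^3/9 - b*k/3


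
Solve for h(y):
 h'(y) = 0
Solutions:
 h(y) = C1


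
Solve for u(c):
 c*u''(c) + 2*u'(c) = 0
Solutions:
 u(c) = C1 + C2/c


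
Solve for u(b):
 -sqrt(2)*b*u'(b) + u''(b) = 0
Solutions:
 u(b) = C1 + C2*erfi(2^(3/4)*b/2)


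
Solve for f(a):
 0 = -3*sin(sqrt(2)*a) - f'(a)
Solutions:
 f(a) = C1 + 3*sqrt(2)*cos(sqrt(2)*a)/2


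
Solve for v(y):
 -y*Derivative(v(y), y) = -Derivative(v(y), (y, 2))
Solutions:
 v(y) = C1 + C2*erfi(sqrt(2)*y/2)


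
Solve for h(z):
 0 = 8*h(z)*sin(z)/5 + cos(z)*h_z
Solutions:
 h(z) = C1*cos(z)^(8/5)


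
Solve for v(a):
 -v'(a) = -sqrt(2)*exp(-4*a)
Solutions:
 v(a) = C1 - sqrt(2)*exp(-4*a)/4


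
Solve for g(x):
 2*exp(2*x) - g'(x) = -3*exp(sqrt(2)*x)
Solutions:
 g(x) = C1 + exp(2*x) + 3*sqrt(2)*exp(sqrt(2)*x)/2


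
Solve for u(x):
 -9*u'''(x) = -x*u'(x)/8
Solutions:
 u(x) = C1 + Integral(C2*airyai(3^(1/3)*x/6) + C3*airybi(3^(1/3)*x/6), x)


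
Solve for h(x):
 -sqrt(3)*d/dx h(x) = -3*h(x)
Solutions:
 h(x) = C1*exp(sqrt(3)*x)


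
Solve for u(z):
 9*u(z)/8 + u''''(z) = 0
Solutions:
 u(z) = (C1*sin(2^(3/4)*sqrt(3)*z/4) + C2*cos(2^(3/4)*sqrt(3)*z/4))*exp(-2^(3/4)*sqrt(3)*z/4) + (C3*sin(2^(3/4)*sqrt(3)*z/4) + C4*cos(2^(3/4)*sqrt(3)*z/4))*exp(2^(3/4)*sqrt(3)*z/4)


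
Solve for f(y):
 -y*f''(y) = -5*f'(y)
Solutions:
 f(y) = C1 + C2*y^6


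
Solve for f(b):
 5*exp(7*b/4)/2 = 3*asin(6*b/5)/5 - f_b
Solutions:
 f(b) = C1 + 3*b*asin(6*b/5)/5 + sqrt(25 - 36*b^2)/10 - 10*exp(7*b/4)/7


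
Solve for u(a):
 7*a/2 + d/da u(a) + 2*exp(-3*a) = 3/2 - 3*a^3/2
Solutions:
 u(a) = C1 - 3*a^4/8 - 7*a^2/4 + 3*a/2 + 2*exp(-3*a)/3


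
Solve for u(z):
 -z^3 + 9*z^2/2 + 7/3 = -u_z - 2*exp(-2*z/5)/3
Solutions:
 u(z) = C1 + z^4/4 - 3*z^3/2 - 7*z/3 + 5*exp(-2*z/5)/3


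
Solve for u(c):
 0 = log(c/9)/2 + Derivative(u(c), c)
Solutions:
 u(c) = C1 - c*log(c)/2 + c/2 + c*log(3)


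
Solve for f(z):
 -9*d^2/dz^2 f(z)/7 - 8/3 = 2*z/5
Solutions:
 f(z) = C1 + C2*z - 7*z^3/135 - 28*z^2/27


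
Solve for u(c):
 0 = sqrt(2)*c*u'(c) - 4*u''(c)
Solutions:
 u(c) = C1 + C2*erfi(2^(3/4)*c/4)


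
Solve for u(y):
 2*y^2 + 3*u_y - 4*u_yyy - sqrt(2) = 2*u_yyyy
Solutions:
 u(y) = C1 + C2*exp(-y*(8*2^(2/3)/(9*sqrt(17) + 49)^(1/3) + 2^(1/3)*(9*sqrt(17) + 49)^(1/3) + 8)/12)*sin(2^(1/3)*sqrt(3)*y*(-(9*sqrt(17) + 49)^(1/3) + 8*2^(1/3)/(9*sqrt(17) + 49)^(1/3))/12) + C3*exp(-y*(8*2^(2/3)/(9*sqrt(17) + 49)^(1/3) + 2^(1/3)*(9*sqrt(17) + 49)^(1/3) + 8)/12)*cos(2^(1/3)*sqrt(3)*y*(-(9*sqrt(17) + 49)^(1/3) + 8*2^(1/3)/(9*sqrt(17) + 49)^(1/3))/12) + C4*exp(y*(-4 + 8*2^(2/3)/(9*sqrt(17) + 49)^(1/3) + 2^(1/3)*(9*sqrt(17) + 49)^(1/3))/6) - 2*y^3/9 - 16*y/9 + sqrt(2)*y/3


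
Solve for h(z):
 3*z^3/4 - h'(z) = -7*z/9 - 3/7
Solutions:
 h(z) = C1 + 3*z^4/16 + 7*z^2/18 + 3*z/7


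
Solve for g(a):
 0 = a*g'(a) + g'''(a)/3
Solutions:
 g(a) = C1 + Integral(C2*airyai(-3^(1/3)*a) + C3*airybi(-3^(1/3)*a), a)


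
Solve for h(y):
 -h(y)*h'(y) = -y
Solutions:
 h(y) = -sqrt(C1 + y^2)
 h(y) = sqrt(C1 + y^2)


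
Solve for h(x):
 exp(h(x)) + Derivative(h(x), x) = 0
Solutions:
 h(x) = log(1/(C1 + x))


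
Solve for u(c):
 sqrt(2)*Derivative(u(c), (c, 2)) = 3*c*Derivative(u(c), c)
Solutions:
 u(c) = C1 + C2*erfi(2^(1/4)*sqrt(3)*c/2)


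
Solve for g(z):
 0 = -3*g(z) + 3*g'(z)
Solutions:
 g(z) = C1*exp(z)


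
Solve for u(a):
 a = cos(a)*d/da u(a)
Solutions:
 u(a) = C1 + Integral(a/cos(a), a)


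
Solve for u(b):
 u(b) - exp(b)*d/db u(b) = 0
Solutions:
 u(b) = C1*exp(-exp(-b))


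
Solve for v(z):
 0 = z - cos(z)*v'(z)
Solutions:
 v(z) = C1 + Integral(z/cos(z), z)


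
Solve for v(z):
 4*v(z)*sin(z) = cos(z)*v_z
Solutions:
 v(z) = C1/cos(z)^4


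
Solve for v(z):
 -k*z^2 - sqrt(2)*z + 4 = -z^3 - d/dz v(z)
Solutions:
 v(z) = C1 + k*z^3/3 - z^4/4 + sqrt(2)*z^2/2 - 4*z


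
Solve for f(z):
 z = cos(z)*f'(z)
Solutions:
 f(z) = C1 + Integral(z/cos(z), z)


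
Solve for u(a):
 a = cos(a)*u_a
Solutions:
 u(a) = C1 + Integral(a/cos(a), a)


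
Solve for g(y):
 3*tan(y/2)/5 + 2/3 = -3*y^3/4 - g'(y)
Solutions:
 g(y) = C1 - 3*y^4/16 - 2*y/3 + 6*log(cos(y/2))/5


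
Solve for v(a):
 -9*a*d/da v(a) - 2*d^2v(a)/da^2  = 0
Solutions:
 v(a) = C1 + C2*erf(3*a/2)


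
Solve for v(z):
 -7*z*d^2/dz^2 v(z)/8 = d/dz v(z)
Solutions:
 v(z) = C1 + C2/z^(1/7)


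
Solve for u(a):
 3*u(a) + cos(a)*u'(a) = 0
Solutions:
 u(a) = C1*(sin(a) - 1)^(3/2)/(sin(a) + 1)^(3/2)


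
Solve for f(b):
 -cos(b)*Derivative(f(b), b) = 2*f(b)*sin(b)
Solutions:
 f(b) = C1*cos(b)^2


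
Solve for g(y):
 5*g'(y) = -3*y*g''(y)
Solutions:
 g(y) = C1 + C2/y^(2/3)


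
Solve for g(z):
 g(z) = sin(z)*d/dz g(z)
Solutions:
 g(z) = C1*sqrt(cos(z) - 1)/sqrt(cos(z) + 1)


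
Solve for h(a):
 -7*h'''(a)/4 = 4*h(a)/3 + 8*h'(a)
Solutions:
 h(a) = C1*exp(-21^(1/3)*a*(-(21 + sqrt(11193))^(1/3) + 8*21^(1/3)/(21 + sqrt(11193))^(1/3))/21)*sin(3^(1/6)*7^(1/3)*a*(24*7^(1/3)/(21 + sqrt(11193))^(1/3) + 3^(2/3)*(21 + sqrt(11193))^(1/3))/21) + C2*exp(-21^(1/3)*a*(-(21 + sqrt(11193))^(1/3) + 8*21^(1/3)/(21 + sqrt(11193))^(1/3))/21)*cos(3^(1/6)*7^(1/3)*a*(24*7^(1/3)/(21 + sqrt(11193))^(1/3) + 3^(2/3)*(21 + sqrt(11193))^(1/3))/21) + C3*exp(2*21^(1/3)*a*(-(21 + sqrt(11193))^(1/3) + 8*21^(1/3)/(21 + sqrt(11193))^(1/3))/21)


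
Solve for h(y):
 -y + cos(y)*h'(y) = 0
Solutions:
 h(y) = C1 + Integral(y/cos(y), y)


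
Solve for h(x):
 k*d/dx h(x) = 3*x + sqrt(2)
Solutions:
 h(x) = C1 + 3*x^2/(2*k) + sqrt(2)*x/k


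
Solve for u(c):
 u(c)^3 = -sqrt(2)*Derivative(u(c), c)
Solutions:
 u(c) = -sqrt(-1/(C1 - sqrt(2)*c))
 u(c) = sqrt(-1/(C1 - sqrt(2)*c))


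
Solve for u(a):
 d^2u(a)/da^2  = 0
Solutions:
 u(a) = C1 + C2*a


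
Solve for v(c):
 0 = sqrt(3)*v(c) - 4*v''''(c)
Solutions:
 v(c) = C1*exp(-sqrt(2)*3^(1/8)*c/2) + C2*exp(sqrt(2)*3^(1/8)*c/2) + C3*sin(sqrt(2)*3^(1/8)*c/2) + C4*cos(sqrt(2)*3^(1/8)*c/2)


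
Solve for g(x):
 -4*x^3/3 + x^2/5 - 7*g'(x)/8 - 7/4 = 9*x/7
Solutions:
 g(x) = C1 - 8*x^4/21 + 8*x^3/105 - 36*x^2/49 - 2*x


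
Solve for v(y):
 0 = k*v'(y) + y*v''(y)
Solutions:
 v(y) = C1 + y^(1 - re(k))*(C2*sin(log(y)*Abs(im(k))) + C3*cos(log(y)*im(k)))


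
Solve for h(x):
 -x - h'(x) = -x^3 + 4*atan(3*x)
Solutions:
 h(x) = C1 + x^4/4 - x^2/2 - 4*x*atan(3*x) + 2*log(9*x^2 + 1)/3


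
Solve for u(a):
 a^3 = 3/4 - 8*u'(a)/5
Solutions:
 u(a) = C1 - 5*a^4/32 + 15*a/32


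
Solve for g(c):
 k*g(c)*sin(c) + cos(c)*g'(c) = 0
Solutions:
 g(c) = C1*exp(k*log(cos(c)))


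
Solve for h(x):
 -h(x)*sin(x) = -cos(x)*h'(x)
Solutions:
 h(x) = C1/cos(x)


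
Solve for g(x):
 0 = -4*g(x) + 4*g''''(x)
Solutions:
 g(x) = C1*exp(-x) + C2*exp(x) + C3*sin(x) + C4*cos(x)


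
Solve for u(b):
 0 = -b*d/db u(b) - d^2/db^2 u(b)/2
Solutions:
 u(b) = C1 + C2*erf(b)


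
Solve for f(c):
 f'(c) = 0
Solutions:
 f(c) = C1


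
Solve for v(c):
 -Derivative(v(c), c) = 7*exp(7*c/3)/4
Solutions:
 v(c) = C1 - 3*exp(7*c/3)/4


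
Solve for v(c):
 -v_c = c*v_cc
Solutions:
 v(c) = C1 + C2*log(c)


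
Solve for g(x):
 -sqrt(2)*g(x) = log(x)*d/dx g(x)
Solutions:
 g(x) = C1*exp(-sqrt(2)*li(x))


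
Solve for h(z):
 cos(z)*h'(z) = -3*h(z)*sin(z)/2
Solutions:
 h(z) = C1*cos(z)^(3/2)


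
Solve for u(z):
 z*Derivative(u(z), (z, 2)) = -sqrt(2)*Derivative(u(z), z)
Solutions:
 u(z) = C1 + C2*z^(1 - sqrt(2))


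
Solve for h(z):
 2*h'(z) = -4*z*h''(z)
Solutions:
 h(z) = C1 + C2*sqrt(z)


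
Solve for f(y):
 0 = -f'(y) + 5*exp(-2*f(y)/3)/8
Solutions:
 f(y) = 3*log(-sqrt(C1 + 5*y)) - 3*log(6) + 3*log(3)/2
 f(y) = 3*log(C1 + 5*y)/2 - 3*log(6) + 3*log(3)/2


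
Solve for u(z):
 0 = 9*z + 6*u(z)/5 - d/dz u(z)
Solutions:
 u(z) = C1*exp(6*z/5) - 15*z/2 - 25/4


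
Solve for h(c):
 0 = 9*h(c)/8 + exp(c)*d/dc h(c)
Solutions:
 h(c) = C1*exp(9*exp(-c)/8)


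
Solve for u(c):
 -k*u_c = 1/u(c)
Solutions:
 u(c) = -sqrt(C1 - 2*c/k)
 u(c) = sqrt(C1 - 2*c/k)


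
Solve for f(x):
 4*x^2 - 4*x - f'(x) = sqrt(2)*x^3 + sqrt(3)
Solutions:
 f(x) = C1 - sqrt(2)*x^4/4 + 4*x^3/3 - 2*x^2 - sqrt(3)*x


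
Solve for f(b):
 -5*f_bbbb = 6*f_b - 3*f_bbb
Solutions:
 f(b) = C1 + C2*exp(b*((5*sqrt(219) + 74)^(-1/3) + 2 + (5*sqrt(219) + 74)^(1/3))/10)*sin(sqrt(3)*b*(-(5*sqrt(219) + 74)^(1/3) + (5*sqrt(219) + 74)^(-1/3))/10) + C3*exp(b*((5*sqrt(219) + 74)^(-1/3) + 2 + (5*sqrt(219) + 74)^(1/3))/10)*cos(sqrt(3)*b*(-(5*sqrt(219) + 74)^(1/3) + (5*sqrt(219) + 74)^(-1/3))/10) + C4*exp(b*(-(5*sqrt(219) + 74)^(1/3) - 1/(5*sqrt(219) + 74)^(1/3) + 1)/5)


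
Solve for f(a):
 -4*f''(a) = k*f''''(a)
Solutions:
 f(a) = C1 + C2*a + C3*exp(-2*a*sqrt(-1/k)) + C4*exp(2*a*sqrt(-1/k))


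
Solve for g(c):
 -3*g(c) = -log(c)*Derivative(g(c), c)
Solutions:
 g(c) = C1*exp(3*li(c))


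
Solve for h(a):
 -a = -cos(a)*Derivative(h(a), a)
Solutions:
 h(a) = C1 + Integral(a/cos(a), a)


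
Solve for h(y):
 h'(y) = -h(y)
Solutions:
 h(y) = C1*exp(-y)


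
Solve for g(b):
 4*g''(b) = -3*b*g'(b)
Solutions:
 g(b) = C1 + C2*erf(sqrt(6)*b/4)


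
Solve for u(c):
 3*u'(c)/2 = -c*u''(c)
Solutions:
 u(c) = C1 + C2/sqrt(c)


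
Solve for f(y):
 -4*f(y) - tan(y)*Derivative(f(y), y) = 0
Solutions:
 f(y) = C1/sin(y)^4


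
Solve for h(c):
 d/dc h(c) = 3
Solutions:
 h(c) = C1 + 3*c


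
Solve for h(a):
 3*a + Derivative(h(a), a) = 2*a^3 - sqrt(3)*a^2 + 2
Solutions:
 h(a) = C1 + a^4/2 - sqrt(3)*a^3/3 - 3*a^2/2 + 2*a


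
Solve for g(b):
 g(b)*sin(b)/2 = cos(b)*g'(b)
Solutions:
 g(b) = C1/sqrt(cos(b))


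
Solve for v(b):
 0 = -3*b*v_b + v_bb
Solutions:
 v(b) = C1 + C2*erfi(sqrt(6)*b/2)


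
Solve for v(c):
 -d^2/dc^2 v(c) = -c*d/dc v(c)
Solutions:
 v(c) = C1 + C2*erfi(sqrt(2)*c/2)


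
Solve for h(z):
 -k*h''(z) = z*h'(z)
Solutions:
 h(z) = C1 + C2*sqrt(k)*erf(sqrt(2)*z*sqrt(1/k)/2)


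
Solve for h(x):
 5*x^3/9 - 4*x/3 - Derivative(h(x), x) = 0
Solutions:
 h(x) = C1 + 5*x^4/36 - 2*x^2/3


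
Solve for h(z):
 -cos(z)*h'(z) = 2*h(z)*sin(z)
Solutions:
 h(z) = C1*cos(z)^2


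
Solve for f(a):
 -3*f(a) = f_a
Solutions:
 f(a) = C1*exp(-3*a)


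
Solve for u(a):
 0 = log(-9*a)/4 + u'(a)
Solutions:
 u(a) = C1 - a*log(-a)/4 + a*(1 - 2*log(3))/4


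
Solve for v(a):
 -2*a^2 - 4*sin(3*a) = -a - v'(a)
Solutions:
 v(a) = C1 + 2*a^3/3 - a^2/2 - 4*cos(3*a)/3


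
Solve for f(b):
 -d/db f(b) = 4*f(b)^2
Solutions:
 f(b) = 1/(C1 + 4*b)


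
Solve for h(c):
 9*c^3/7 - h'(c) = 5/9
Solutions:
 h(c) = C1 + 9*c^4/28 - 5*c/9


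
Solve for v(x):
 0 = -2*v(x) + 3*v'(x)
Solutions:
 v(x) = C1*exp(2*x/3)


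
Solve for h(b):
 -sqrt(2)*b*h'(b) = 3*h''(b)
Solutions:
 h(b) = C1 + C2*erf(2^(3/4)*sqrt(3)*b/6)


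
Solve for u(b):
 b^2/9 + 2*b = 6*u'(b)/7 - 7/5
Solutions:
 u(b) = C1 + 7*b^3/162 + 7*b^2/6 + 49*b/30


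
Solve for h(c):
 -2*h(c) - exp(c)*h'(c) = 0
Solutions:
 h(c) = C1*exp(2*exp(-c))


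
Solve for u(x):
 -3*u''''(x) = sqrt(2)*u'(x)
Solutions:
 u(x) = C1 + C4*exp(-2^(1/6)*3^(2/3)*x/3) + (C2*sin(6^(1/6)*x/2) + C3*cos(6^(1/6)*x/2))*exp(2^(1/6)*3^(2/3)*x/6)


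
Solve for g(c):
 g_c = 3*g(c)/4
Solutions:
 g(c) = C1*exp(3*c/4)


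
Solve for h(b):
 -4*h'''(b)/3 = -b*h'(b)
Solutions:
 h(b) = C1 + Integral(C2*airyai(6^(1/3)*b/2) + C3*airybi(6^(1/3)*b/2), b)


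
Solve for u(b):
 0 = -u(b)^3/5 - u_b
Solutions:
 u(b) = -sqrt(10)*sqrt(-1/(C1 - b))/2
 u(b) = sqrt(10)*sqrt(-1/(C1 - b))/2


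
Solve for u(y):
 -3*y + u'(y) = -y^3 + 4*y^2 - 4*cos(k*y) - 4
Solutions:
 u(y) = C1 - y^4/4 + 4*y^3/3 + 3*y^2/2 - 4*y - 4*sin(k*y)/k


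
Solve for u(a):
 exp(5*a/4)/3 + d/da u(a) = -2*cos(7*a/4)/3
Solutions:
 u(a) = C1 - 4*exp(5*a/4)/15 - 8*sin(7*a/4)/21


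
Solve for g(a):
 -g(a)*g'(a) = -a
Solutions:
 g(a) = -sqrt(C1 + a^2)
 g(a) = sqrt(C1 + a^2)


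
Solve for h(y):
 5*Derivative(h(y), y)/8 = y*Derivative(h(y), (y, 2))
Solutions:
 h(y) = C1 + C2*y^(13/8)


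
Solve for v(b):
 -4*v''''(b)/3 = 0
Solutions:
 v(b) = C1 + C2*b + C3*b^2 + C4*b^3


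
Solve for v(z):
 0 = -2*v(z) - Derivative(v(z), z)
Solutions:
 v(z) = C1*exp(-2*z)


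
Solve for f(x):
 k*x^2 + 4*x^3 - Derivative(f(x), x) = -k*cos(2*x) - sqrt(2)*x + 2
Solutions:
 f(x) = C1 + k*x^3/3 + k*sin(2*x)/2 + x^4 + sqrt(2)*x^2/2 - 2*x


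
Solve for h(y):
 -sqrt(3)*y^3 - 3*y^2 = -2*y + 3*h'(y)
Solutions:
 h(y) = C1 - sqrt(3)*y^4/12 - y^3/3 + y^2/3


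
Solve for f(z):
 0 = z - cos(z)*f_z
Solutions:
 f(z) = C1 + Integral(z/cos(z), z)


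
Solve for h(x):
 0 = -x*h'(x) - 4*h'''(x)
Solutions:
 h(x) = C1 + Integral(C2*airyai(-2^(1/3)*x/2) + C3*airybi(-2^(1/3)*x/2), x)


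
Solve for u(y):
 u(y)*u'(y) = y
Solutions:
 u(y) = -sqrt(C1 + y^2)
 u(y) = sqrt(C1 + y^2)


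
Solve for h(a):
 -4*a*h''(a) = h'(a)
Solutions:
 h(a) = C1 + C2*a^(3/4)


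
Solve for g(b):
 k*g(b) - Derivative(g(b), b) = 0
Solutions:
 g(b) = C1*exp(b*k)


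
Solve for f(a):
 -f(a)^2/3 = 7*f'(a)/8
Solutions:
 f(a) = 21/(C1 + 8*a)


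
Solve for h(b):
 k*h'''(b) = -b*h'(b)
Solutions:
 h(b) = C1 + Integral(C2*airyai(b*(-1/k)^(1/3)) + C3*airybi(b*(-1/k)^(1/3)), b)


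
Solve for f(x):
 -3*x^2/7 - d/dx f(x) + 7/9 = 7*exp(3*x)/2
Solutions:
 f(x) = C1 - x^3/7 + 7*x/9 - 7*exp(3*x)/6


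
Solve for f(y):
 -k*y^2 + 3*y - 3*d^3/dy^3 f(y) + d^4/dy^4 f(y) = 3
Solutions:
 f(y) = C1 + C2*y + C3*y^2 + C4*exp(3*y) - k*y^5/180 + y^4*(9 - 2*k)/216 + y^3*(-k - 9)/81


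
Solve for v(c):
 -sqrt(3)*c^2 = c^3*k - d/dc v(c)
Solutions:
 v(c) = C1 + c^4*k/4 + sqrt(3)*c^3/3


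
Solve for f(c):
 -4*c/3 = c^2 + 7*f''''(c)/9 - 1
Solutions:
 f(c) = C1 + C2*c + C3*c^2 + C4*c^3 - c^6/280 - c^5/70 + 3*c^4/56


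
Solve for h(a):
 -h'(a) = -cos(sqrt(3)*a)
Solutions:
 h(a) = C1 + sqrt(3)*sin(sqrt(3)*a)/3


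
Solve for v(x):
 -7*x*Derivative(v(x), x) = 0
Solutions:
 v(x) = C1


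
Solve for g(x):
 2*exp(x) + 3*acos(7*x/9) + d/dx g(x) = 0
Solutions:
 g(x) = C1 - 3*x*acos(7*x/9) + 3*sqrt(81 - 49*x^2)/7 - 2*exp(x)


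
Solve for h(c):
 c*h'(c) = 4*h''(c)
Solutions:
 h(c) = C1 + C2*erfi(sqrt(2)*c/4)


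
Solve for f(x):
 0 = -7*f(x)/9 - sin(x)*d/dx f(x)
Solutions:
 f(x) = C1*(cos(x) + 1)^(7/18)/(cos(x) - 1)^(7/18)


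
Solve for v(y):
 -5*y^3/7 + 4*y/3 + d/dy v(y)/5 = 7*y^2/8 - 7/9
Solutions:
 v(y) = C1 + 25*y^4/28 + 35*y^3/24 - 10*y^2/3 - 35*y/9


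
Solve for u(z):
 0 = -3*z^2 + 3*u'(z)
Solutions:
 u(z) = C1 + z^3/3


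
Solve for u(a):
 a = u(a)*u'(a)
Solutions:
 u(a) = -sqrt(C1 + a^2)
 u(a) = sqrt(C1 + a^2)


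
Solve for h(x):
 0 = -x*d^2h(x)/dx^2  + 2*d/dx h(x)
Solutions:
 h(x) = C1 + C2*x^3


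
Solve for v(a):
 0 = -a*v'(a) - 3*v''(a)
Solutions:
 v(a) = C1 + C2*erf(sqrt(6)*a/6)


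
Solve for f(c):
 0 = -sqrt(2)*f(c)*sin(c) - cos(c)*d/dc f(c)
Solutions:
 f(c) = C1*cos(c)^(sqrt(2))


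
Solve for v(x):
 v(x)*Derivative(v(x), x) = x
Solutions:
 v(x) = -sqrt(C1 + x^2)
 v(x) = sqrt(C1 + x^2)


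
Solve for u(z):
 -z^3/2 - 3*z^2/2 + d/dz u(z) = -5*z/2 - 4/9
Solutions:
 u(z) = C1 + z^4/8 + z^3/2 - 5*z^2/4 - 4*z/9


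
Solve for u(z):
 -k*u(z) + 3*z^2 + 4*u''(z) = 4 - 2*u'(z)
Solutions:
 u(z) = C1*exp(z*(sqrt(4*k + 1) - 1)/4) + C2*exp(-z*(sqrt(4*k + 1) + 1)/4) + 3*z^2/k - 4/k + 12*z/k^2 + 24/k^2 + 24/k^3


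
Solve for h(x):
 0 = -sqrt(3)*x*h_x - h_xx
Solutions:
 h(x) = C1 + C2*erf(sqrt(2)*3^(1/4)*x/2)


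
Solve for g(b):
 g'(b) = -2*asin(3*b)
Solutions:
 g(b) = C1 - 2*b*asin(3*b) - 2*sqrt(1 - 9*b^2)/3


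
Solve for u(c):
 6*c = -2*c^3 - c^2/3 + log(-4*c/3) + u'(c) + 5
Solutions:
 u(c) = C1 + c^4/2 + c^3/9 + 3*c^2 - c*log(-c) + c*(-4 - 2*log(2) + log(3))


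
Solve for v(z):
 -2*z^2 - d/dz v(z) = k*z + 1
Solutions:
 v(z) = C1 - k*z^2/2 - 2*z^3/3 - z


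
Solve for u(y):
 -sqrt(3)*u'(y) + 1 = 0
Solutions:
 u(y) = C1 + sqrt(3)*y/3


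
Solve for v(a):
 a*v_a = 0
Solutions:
 v(a) = C1


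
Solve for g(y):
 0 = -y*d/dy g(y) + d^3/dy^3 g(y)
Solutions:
 g(y) = C1 + Integral(C2*airyai(y) + C3*airybi(y), y)


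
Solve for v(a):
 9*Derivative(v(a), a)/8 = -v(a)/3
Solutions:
 v(a) = C1*exp(-8*a/27)


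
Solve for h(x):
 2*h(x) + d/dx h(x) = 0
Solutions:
 h(x) = C1*exp(-2*x)


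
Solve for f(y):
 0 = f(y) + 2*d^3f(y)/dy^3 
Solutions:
 f(y) = C3*exp(-2^(2/3)*y/2) + (C1*sin(2^(2/3)*sqrt(3)*y/4) + C2*cos(2^(2/3)*sqrt(3)*y/4))*exp(2^(2/3)*y/4)


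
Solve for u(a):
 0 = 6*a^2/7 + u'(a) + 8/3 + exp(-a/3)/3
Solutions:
 u(a) = C1 - 2*a^3/7 - 8*a/3 + exp(-a/3)


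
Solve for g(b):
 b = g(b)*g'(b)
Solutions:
 g(b) = -sqrt(C1 + b^2)
 g(b) = sqrt(C1 + b^2)


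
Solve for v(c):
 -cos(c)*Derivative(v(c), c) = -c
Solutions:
 v(c) = C1 + Integral(c/cos(c), c)


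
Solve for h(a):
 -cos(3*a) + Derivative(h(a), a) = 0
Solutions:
 h(a) = C1 + sin(3*a)/3


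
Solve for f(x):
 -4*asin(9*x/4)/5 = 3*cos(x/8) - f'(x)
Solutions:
 f(x) = C1 + 4*x*asin(9*x/4)/5 + 4*sqrt(16 - 81*x^2)/45 + 24*sin(x/8)


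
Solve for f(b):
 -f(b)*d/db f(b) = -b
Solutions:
 f(b) = -sqrt(C1 + b^2)
 f(b) = sqrt(C1 + b^2)


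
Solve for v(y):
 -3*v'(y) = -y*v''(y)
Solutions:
 v(y) = C1 + C2*y^4


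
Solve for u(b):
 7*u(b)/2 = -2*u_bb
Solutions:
 u(b) = C1*sin(sqrt(7)*b/2) + C2*cos(sqrt(7)*b/2)


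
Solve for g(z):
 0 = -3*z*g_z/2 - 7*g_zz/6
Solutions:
 g(z) = C1 + C2*erf(3*sqrt(14)*z/14)


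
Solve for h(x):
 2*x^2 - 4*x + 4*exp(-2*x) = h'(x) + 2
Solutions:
 h(x) = C1 + 2*x^3/3 - 2*x^2 - 2*x - 2*exp(-2*x)


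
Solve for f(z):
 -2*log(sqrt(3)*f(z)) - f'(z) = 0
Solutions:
 Integral(1/(2*log(_y) + log(3)), (_y, f(z))) = C1 - z


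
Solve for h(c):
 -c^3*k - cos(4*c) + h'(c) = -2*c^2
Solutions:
 h(c) = C1 + c^4*k/4 - 2*c^3/3 + sin(4*c)/4


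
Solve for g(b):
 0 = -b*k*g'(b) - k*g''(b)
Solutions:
 g(b) = C1 + C2*erf(sqrt(2)*b/2)


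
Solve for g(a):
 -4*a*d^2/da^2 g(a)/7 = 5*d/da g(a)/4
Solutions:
 g(a) = C1 + C2/a^(19/16)


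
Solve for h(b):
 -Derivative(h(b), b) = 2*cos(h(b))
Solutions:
 h(b) = pi - asin((C1 + exp(4*b))/(C1 - exp(4*b)))
 h(b) = asin((C1 + exp(4*b))/(C1 - exp(4*b)))


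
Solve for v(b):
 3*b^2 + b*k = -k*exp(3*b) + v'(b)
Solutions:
 v(b) = C1 + b^3 + b^2*k/2 + k*exp(3*b)/3


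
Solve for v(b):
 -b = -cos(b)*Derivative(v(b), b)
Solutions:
 v(b) = C1 + Integral(b/cos(b), b)


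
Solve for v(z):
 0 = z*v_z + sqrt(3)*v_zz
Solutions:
 v(z) = C1 + C2*erf(sqrt(2)*3^(3/4)*z/6)


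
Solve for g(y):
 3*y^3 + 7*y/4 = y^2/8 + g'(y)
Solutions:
 g(y) = C1 + 3*y^4/4 - y^3/24 + 7*y^2/8


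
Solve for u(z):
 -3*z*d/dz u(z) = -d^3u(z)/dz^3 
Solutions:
 u(z) = C1 + Integral(C2*airyai(3^(1/3)*z) + C3*airybi(3^(1/3)*z), z)


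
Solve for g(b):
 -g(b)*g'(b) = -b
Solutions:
 g(b) = -sqrt(C1 + b^2)
 g(b) = sqrt(C1 + b^2)


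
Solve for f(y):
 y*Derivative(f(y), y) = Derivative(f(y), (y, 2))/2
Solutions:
 f(y) = C1 + C2*erfi(y)


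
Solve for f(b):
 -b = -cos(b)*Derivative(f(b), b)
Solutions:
 f(b) = C1 + Integral(b/cos(b), b)


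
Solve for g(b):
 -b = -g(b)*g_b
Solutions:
 g(b) = -sqrt(C1 + b^2)
 g(b) = sqrt(C1 + b^2)


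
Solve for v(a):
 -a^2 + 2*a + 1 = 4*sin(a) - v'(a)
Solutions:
 v(a) = C1 + a^3/3 - a^2 - a - 4*cos(a)


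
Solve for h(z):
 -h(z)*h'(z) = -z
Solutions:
 h(z) = -sqrt(C1 + z^2)
 h(z) = sqrt(C1 + z^2)


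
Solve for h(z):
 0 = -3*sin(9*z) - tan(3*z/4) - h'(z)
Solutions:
 h(z) = C1 + 4*log(cos(3*z/4))/3 + cos(9*z)/3


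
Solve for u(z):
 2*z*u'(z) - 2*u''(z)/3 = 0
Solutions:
 u(z) = C1 + C2*erfi(sqrt(6)*z/2)


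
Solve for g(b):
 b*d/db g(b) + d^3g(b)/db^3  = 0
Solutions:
 g(b) = C1 + Integral(C2*airyai(-b) + C3*airybi(-b), b)


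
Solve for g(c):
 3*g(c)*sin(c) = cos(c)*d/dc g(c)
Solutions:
 g(c) = C1/cos(c)^3


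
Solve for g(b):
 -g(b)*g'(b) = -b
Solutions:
 g(b) = -sqrt(C1 + b^2)
 g(b) = sqrt(C1 + b^2)


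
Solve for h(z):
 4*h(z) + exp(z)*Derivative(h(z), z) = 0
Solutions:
 h(z) = C1*exp(4*exp(-z))


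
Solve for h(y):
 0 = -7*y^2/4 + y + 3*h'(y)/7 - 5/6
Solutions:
 h(y) = C1 + 49*y^3/36 - 7*y^2/6 + 35*y/18


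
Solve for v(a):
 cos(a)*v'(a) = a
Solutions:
 v(a) = C1 + Integral(a/cos(a), a)


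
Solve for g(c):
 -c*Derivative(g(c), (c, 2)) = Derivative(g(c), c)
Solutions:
 g(c) = C1 + C2*log(c)


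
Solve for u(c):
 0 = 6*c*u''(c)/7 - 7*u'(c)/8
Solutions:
 u(c) = C1 + C2*c^(97/48)


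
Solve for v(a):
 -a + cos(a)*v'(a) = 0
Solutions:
 v(a) = C1 + Integral(a/cos(a), a)


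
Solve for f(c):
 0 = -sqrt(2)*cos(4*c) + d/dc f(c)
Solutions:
 f(c) = C1 + sqrt(2)*sin(4*c)/4


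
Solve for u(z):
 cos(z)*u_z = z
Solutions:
 u(z) = C1 + Integral(z/cos(z), z)


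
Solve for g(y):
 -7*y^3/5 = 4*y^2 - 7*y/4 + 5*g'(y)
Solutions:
 g(y) = C1 - 7*y^4/100 - 4*y^3/15 + 7*y^2/40


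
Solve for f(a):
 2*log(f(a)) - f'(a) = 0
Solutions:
 li(f(a)) = C1 + 2*a


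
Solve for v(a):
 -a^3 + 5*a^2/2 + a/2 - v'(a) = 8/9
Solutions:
 v(a) = C1 - a^4/4 + 5*a^3/6 + a^2/4 - 8*a/9


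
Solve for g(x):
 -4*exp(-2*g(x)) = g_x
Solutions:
 g(x) = log(-sqrt(C1 - 8*x))
 g(x) = log(C1 - 8*x)/2


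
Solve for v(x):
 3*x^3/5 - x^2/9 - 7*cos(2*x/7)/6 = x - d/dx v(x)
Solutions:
 v(x) = C1 - 3*x^4/20 + x^3/27 + x^2/2 + 49*sin(2*x/7)/12


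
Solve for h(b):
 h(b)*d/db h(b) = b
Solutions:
 h(b) = -sqrt(C1 + b^2)
 h(b) = sqrt(C1 + b^2)


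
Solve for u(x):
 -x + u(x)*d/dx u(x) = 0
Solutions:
 u(x) = -sqrt(C1 + x^2)
 u(x) = sqrt(C1 + x^2)


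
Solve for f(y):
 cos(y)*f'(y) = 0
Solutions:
 f(y) = C1


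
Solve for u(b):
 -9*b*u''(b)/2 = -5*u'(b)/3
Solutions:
 u(b) = C1 + C2*b^(37/27)


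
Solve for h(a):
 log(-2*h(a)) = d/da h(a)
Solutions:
 -Integral(1/(log(-_y) + log(2)), (_y, h(a))) = C1 - a


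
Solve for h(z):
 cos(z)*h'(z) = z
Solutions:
 h(z) = C1 + Integral(z/cos(z), z)


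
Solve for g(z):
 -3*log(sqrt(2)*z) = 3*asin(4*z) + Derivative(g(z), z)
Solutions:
 g(z) = C1 - 3*z*log(z) - 3*z*asin(4*z) - 3*z*log(2)/2 + 3*z - 3*sqrt(1 - 16*z^2)/4


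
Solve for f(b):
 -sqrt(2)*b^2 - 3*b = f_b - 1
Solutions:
 f(b) = C1 - sqrt(2)*b^3/3 - 3*b^2/2 + b


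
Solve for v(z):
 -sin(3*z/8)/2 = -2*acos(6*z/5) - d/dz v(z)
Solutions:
 v(z) = C1 - 2*z*acos(6*z/5) + sqrt(25 - 36*z^2)/3 - 4*cos(3*z/8)/3


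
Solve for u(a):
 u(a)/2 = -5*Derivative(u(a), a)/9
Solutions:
 u(a) = C1*exp(-9*a/10)


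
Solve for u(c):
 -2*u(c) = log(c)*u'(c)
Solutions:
 u(c) = C1*exp(-2*li(c))


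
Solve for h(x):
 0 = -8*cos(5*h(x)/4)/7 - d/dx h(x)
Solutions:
 8*x/7 - 2*log(sin(5*h(x)/4) - 1)/5 + 2*log(sin(5*h(x)/4) + 1)/5 = C1


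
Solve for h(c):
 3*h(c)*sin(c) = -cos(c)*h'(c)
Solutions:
 h(c) = C1*cos(c)^3


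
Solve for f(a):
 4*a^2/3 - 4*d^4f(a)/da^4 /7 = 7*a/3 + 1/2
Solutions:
 f(a) = C1 + C2*a + C3*a^2 + C4*a^3 + 7*a^6/1080 - 49*a^5/1440 - 7*a^4/192


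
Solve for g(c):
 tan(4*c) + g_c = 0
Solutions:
 g(c) = C1 + log(cos(4*c))/4


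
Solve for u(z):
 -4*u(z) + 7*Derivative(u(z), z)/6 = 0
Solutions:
 u(z) = C1*exp(24*z/7)


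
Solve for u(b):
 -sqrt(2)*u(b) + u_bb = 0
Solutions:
 u(b) = C1*exp(-2^(1/4)*b) + C2*exp(2^(1/4)*b)


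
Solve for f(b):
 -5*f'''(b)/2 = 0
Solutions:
 f(b) = C1 + C2*b + C3*b^2
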